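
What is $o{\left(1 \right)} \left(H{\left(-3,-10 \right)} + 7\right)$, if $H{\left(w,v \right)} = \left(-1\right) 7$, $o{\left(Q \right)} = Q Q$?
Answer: $0$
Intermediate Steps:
$o{\left(Q \right)} = Q^{2}$
$H{\left(w,v \right)} = -7$
$o{\left(1 \right)} \left(H{\left(-3,-10 \right)} + 7\right) = 1^{2} \left(-7 + 7\right) = 1 \cdot 0 = 0$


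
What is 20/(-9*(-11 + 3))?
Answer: 5/18 ≈ 0.27778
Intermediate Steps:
20/(-9*(-11 + 3)) = 20/(-9*(-8)) = 20/72 = (1/72)*20 = 5/18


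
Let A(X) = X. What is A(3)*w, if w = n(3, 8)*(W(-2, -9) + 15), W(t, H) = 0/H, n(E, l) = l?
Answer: 360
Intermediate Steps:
W(t, H) = 0
w = 120 (w = 8*(0 + 15) = 8*15 = 120)
A(3)*w = 3*120 = 360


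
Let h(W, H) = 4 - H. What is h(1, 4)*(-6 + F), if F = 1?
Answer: 0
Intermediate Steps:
h(1, 4)*(-6 + F) = (4 - 1*4)*(-6 + 1) = (4 - 4)*(-5) = 0*(-5) = 0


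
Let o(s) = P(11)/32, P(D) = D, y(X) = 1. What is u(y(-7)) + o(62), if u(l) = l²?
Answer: 43/32 ≈ 1.3438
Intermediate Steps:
o(s) = 11/32
u(y(-7)) + o(62) = 1² + 11/32 = 1 + 11/32 = 43/32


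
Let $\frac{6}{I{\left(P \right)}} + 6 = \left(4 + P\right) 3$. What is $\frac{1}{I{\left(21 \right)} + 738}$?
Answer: $\frac{23}{16976} \approx 0.0013549$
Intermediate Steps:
$I{\left(P \right)} = \frac{6}{6 + 3 P}$ ($I{\left(P \right)} = \frac{6}{-6 + \left(4 + P\right) 3} = \frac{6}{-6 + \left(12 + 3 P\right)} = \frac{6}{6 + 3 P}$)
$\frac{1}{I{\left(21 \right)} + 738} = \frac{1}{\frac{2}{2 + 21} + 738} = \frac{1}{\frac{2}{23} + 738} = \frac{1}{\frac{16976}{23}} = \frac{23}{16976}$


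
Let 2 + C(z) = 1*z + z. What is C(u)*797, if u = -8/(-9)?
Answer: -1594/9 ≈ -177.11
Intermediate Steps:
u = 8/9 (u = -8*(-⅑) = 8/9 ≈ 0.88889)
C(z) = -2 + 2*z (C(z) = -2 + (1*z + z) = -2 + (z + z) = -2 + 2*z)
C(u)*797 = (-2 + 2*(8/9))*797 = (-2 + 16/9)*797 = -2/9*797 = -1594/9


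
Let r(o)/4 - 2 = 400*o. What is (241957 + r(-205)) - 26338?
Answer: -112373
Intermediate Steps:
r(o) = 8 + 1600*o (r(o) = 8 + 4*(400*o) = 8 + 1600*o)
(241957 + r(-205)) - 26338 = (241957 + (8 + 1600*(-205))) - 26338 = (241957 + (8 - 328000)) - 26338 = (241957 - 327992) - 26338 = -86035 - 26338 = -112373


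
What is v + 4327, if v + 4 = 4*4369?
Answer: 21799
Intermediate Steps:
v = 17472 (v = -4 + 4*4369 = -4 + 17476 = 17472)
v + 4327 = 17472 + 4327 = 21799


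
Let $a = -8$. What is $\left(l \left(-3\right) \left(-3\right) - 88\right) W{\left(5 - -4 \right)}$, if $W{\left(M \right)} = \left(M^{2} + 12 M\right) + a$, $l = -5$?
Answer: $-24073$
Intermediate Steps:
$W{\left(M \right)} = -8 + M^{2} + 12 M$ ($W{\left(M \right)} = \left(M^{2} + 12 M\right) - 8 = -8 + M^{2} + 12 M$)
$\left(l \left(-3\right) \left(-3\right) - 88\right) W{\left(5 - -4 \right)} = \left(\left(-5\right) \left(-3\right) \left(-3\right) - 88\right) \left(-8 + \left(5 - -4\right)^{2} + 12 \left(5 - -4\right)\right) = \left(15 \left(-3\right) - 88\right) \left(-8 + \left(5 + 4\right)^{2} + 12 \left(5 + 4\right)\right) = \left(-45 - 88\right) \left(-8 + 9^{2} + 12 \cdot 9\right) = - 133 \left(-8 + 81 + 108\right) = \left(-133\right) 181 = -24073$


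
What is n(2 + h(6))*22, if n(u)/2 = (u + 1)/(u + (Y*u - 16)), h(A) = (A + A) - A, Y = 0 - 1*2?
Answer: -33/2 ≈ -16.500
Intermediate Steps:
Y = -2 (Y = 0 - 2 = -2)
h(A) = A (h(A) = 2*A - A = A)
n(u) = 2*(1 + u)/(-16 - u) (n(u) = 2*((u + 1)/(u + (-2*u - 16))) = 2*((1 + u)/(u + (-16 - 2*u))) = 2*((1 + u)/(-16 - u)) = 2*(1 + u)/(-16 - u))
n(2 + h(6))*22 = (2*(-1 - (2 + 6))/(16 + (2 + 6)))*22 = (2*(-1 - 1*8)/(16 + 8))*22 = (2*(-1 - 8)/24)*22 = (2*(1/24)*(-9))*22 = -¾*22 = -33/2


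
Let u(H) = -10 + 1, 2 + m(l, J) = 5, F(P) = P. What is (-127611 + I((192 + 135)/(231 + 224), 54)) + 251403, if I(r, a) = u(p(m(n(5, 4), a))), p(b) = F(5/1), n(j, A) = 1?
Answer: 123783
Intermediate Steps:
m(l, J) = 3 (m(l, J) = -2 + 5 = 3)
p(b) = 5 (p(b) = 5/1 = 5*1 = 5)
u(H) = -9
I(r, a) = -9
(-127611 + I((192 + 135)/(231 + 224), 54)) + 251403 = (-127611 - 9) + 251403 = -127620 + 251403 = 123783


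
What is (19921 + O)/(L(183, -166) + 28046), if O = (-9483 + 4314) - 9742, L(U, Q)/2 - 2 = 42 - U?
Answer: 835/4628 ≈ 0.18042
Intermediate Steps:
L(U, Q) = 88 - 2*U (L(U, Q) = 4 + 2*(42 - U) = 4 + (84 - 2*U) = 88 - 2*U)
O = -14911 (O = -5169 - 9742 = -14911)
(19921 + O)/(L(183, -166) + 28046) = (19921 - 14911)/((88 - 2*183) + 28046) = 5010/((88 - 366) + 28046) = 5010/(-278 + 28046) = 5010/27768 = 5010*(1/27768) = 835/4628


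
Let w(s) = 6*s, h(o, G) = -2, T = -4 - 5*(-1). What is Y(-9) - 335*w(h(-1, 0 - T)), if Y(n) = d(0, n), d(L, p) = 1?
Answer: 4021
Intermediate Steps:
T = 1 (T = -4 + 5 = 1)
Y(n) = 1
Y(-9) - 335*w(h(-1, 0 - T)) = 1 - 2010*(-2) = 1 - 335*(-12) = 1 + 4020 = 4021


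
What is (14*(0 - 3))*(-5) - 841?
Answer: -631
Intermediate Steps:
(14*(0 - 3))*(-5) - 841 = (14*(-3))*(-5) - 841 = -42*(-5) - 841 = 210 - 841 = -631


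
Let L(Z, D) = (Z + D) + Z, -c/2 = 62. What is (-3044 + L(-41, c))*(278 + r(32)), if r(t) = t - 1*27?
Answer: -919750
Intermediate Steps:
c = -124 (c = -2*62 = -124)
L(Z, D) = D + 2*Z (L(Z, D) = (D + Z) + Z = D + 2*Z)
r(t) = -27 + t (r(t) = t - 27 = -27 + t)
(-3044 + L(-41, c))*(278 + r(32)) = (-3044 + (-124 + 2*(-41)))*(278 + (-27 + 32)) = (-3044 + (-124 - 82))*(278 + 5) = (-3044 - 206)*283 = -3250*283 = -919750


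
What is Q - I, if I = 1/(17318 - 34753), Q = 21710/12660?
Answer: 37852651/22072710 ≈ 1.7149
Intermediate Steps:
Q = 2171/1266 (Q = 21710*(1/12660) = 2171/1266 ≈ 1.7148)
I = -1/17435 (I = 1/(-17435) = -1/17435 ≈ -5.7356e-5)
Q - I = 2171/1266 - 1*(-1/17435) = 2171/1266 + 1/17435 = 37852651/22072710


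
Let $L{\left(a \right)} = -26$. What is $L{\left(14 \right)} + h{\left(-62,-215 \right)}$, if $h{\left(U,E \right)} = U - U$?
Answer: $-26$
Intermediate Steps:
$h{\left(U,E \right)} = 0$
$L{\left(14 \right)} + h{\left(-62,-215 \right)} = -26 + 0 = -26$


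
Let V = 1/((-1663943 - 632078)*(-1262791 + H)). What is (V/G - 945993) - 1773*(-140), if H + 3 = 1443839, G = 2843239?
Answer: -824688463613816376762916/1181886463955779855 ≈ -6.9777e+5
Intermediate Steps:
H = 1443836 (H = -3 + 1443839 = 1443836)
V = -1/415683121945 (V = 1/((-1663943 - 632078)*(-1262791 + 1443836)) = 1/(-2296021*181045) = 1/(-415683121945) = -1/415683121945 ≈ -2.4057e-12)
(V/G - 945993) - 1773*(-140) = (-1/415683121945/2843239 - 945993) - 1773*(-140) = (-1/415683121945*1/2843239 - 945993) + 248220 = (-1/1181886463955779855 - 945993) + 248220 = -1118056321696920052371016/1181886463955779855 + 248220 = -824688463613816376762916/1181886463955779855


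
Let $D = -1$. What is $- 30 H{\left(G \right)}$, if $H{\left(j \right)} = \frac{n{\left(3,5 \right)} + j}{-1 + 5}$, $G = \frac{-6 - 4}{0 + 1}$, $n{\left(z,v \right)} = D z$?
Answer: $\frac{195}{2} \approx 97.5$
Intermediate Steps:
$n{\left(z,v \right)} = - z$
$G = -10$ ($G = - \frac{10}{1} = \left(-10\right) 1 = -10$)
$H{\left(j \right)} = - \frac{3}{4} + \frac{j}{4}$ ($H{\left(j \right)} = \frac{\left(-1\right) 3 + j}{-1 + 5} = \frac{-3 + j}{4} = \left(-3 + j\right) \frac{1}{4} = - \frac{3}{4} + \frac{j}{4}$)
$- 30 H{\left(G \right)} = - 30 \left(- \frac{3}{4} + \frac{1}{4} \left(-10\right)\right) = - 30 \left(- \frac{3}{4} - \frac{5}{2}\right) = \left(-30\right) \left(- \frac{13}{4}\right) = \frac{195}{2}$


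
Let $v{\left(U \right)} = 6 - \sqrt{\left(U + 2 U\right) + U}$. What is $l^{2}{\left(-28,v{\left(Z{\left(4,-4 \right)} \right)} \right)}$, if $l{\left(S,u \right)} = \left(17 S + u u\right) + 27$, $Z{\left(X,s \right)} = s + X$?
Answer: $170569$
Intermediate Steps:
$Z{\left(X,s \right)} = X + s$
$v{\left(U \right)} = 6 - 2 \sqrt{U}$ ($v{\left(U \right)} = 6 - \sqrt{3 U + U} = 6 - \sqrt{4 U} = 6 - 2 \sqrt{U}$)
$l{\left(S,u \right)} = 27 + u^{2} + 17 S$ ($l{\left(S,u \right)} = \left(17 S + u^{2}\right) + 27 = \left(u^{2} + 17 S\right) + 27 = 27 + u^{2} + 17 S$)
$l^{2}{\left(-28,v{\left(Z{\left(4,-4 \right)} \right)} \right)} = \left(27 + \left(6 - 2 \sqrt{4 - 4}\right)^{2} + 17 \left(-28\right)\right)^{2} = \left(27 + \left(6 - 2 \sqrt{0}\right)^{2} - 476\right)^{2} = \left(27 + \left(6 - 0\right)^{2} - 476\right)^{2} = \left(27 + \left(6 + 0\right)^{2} - 476\right)^{2} = \left(27 + 6^{2} - 476\right)^{2} = \left(27 + 36 - 476\right)^{2} = \left(-413\right)^{2} = 170569$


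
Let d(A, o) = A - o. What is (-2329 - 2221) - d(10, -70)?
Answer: -4630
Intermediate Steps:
(-2329 - 2221) - d(10, -70) = (-2329 - 2221) - (10 - 1*(-70)) = -4550 - (10 + 70) = -4550 - 1*80 = -4550 - 80 = -4630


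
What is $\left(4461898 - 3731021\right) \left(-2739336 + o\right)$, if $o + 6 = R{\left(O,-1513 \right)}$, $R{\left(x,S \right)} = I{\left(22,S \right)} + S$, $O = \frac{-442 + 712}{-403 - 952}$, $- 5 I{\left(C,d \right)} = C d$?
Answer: $- \frac{9991811427353}{5} \approx -1.9984 \cdot 10^{12}$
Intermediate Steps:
$I{\left(C,d \right)} = - \frac{C d}{5}$
$O = - \frac{54}{271}$ ($O = \frac{270}{-1355} = 270 \left(- \frac{1}{1355}\right) = - \frac{54}{271} \approx -0.19926$)
$R{\left(x,S \right)} = - \frac{17 S}{5}$ ($R{\left(x,S \right)} = \left(- \frac{1}{5}\right) 22 S + S = - \frac{22 S}{5} + S = - \frac{17 S}{5}$)
$o = \frac{25691}{5}$ ($o = -6 - - \frac{25721}{5} = -6 + \frac{25721}{5} = \frac{25691}{5} \approx 5138.2$)
$\left(4461898 - 3731021\right) \left(-2739336 + o\right) = \left(4461898 - 3731021\right) \left(-2739336 + \frac{25691}{5}\right) = 730877 \left(- \frac{13670989}{5}\right) = - \frac{9991811427353}{5}$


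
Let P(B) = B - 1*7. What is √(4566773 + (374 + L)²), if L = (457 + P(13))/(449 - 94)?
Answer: √593278599614/355 ≈ 2169.7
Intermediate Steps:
P(B) = -7 + B (P(B) = B - 7 = -7 + B)
L = 463/355 (L = (457 + (-7 + 13))/(449 - 94) = (457 + 6)/355 = 463*(1/355) = 463/355 ≈ 1.3042)
√(4566773 + (374 + L)²) = √(4566773 + (374 + 463/355)²) = √(4566773 + (133233/355)²) = √(4566773 + 17751032289/126025) = √(593278599614/126025) = √593278599614/355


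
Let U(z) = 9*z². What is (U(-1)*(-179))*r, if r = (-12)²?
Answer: -231984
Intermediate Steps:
r = 144
(U(-1)*(-179))*r = ((9*(-1)²)*(-179))*144 = ((9*1)*(-179))*144 = (9*(-179))*144 = -1611*144 = -231984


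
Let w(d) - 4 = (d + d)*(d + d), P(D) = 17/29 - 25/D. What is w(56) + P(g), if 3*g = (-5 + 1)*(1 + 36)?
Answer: 53860707/4292 ≈ 12549.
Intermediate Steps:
g = -148/3 (g = ((-5 + 1)*(1 + 36))/3 = (-4*37)/3 = (⅓)*(-148) = -148/3 ≈ -49.333)
P(D) = 17/29 - 25/D (P(D) = 17*(1/29) - 25/D = 17/29 - 25/D)
w(d) = 4 + 4*d² (w(d) = 4 + (d + d)*(d + d) = 4 + (2*d)*(2*d) = 4 + 4*d²)
w(56) + P(g) = (4 + 4*56²) + (17/29 - 25/(-148/3)) = (4 + 4*3136) + (17/29 - 25*(-3/148)) = (4 + 12544) + (17/29 + 75/148) = 12548 + 4691/4292 = 53860707/4292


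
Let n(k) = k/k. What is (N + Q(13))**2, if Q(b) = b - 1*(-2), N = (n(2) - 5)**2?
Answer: 961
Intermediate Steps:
n(k) = 1
N = 16 (N = (1 - 5)**2 = (-4)**2 = 16)
Q(b) = 2 + b (Q(b) = b + 2 = 2 + b)
(N + Q(13))**2 = (16 + (2 + 13))**2 = (16 + 15)**2 = 31**2 = 961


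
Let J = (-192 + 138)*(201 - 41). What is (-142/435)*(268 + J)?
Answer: 1188824/435 ≈ 2732.9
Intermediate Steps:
J = -8640 (J = -54*160 = -8640)
(-142/435)*(268 + J) = (-142/435)*(268 - 8640) = -142*1/435*(-8372) = -142/435*(-8372) = 1188824/435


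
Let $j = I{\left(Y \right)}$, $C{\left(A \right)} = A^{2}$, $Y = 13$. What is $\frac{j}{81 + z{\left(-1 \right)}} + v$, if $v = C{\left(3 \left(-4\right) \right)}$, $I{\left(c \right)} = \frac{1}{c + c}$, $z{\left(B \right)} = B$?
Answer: $\frac{299521}{2080} \approx 144.0$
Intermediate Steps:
$I{\left(c \right)} = \frac{1}{2 c}$
$j = \frac{1}{26}$ ($j = \frac{1}{2 \cdot 13} = \frac{1}{2} \cdot \frac{1}{13} = \frac{1}{26} \approx 0.038462$)
$v = 144$ ($v = \left(3 \left(-4\right)\right)^{2} = \left(-12\right)^{2} = 144$)
$\frac{j}{81 + z{\left(-1 \right)}} + v = \frac{1}{26 \left(81 - 1\right)} + 144 = \frac{1}{26 \cdot 80} + 144 = \frac{1}{26} \cdot \frac{1}{80} + 144 = \frac{1}{2080} + 144 = \frac{299521}{2080}$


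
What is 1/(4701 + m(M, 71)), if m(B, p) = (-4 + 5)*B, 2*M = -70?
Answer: 1/4666 ≈ 0.00021432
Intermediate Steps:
M = -35 (M = (1/2)*(-70) = -35)
m(B, p) = B (m(B, p) = 1*B = B)
1/(4701 + m(M, 71)) = 1/(4701 - 35) = 1/4666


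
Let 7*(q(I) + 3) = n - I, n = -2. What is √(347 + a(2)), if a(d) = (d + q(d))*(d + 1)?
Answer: 2*√4193/7 ≈ 18.501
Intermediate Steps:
q(I) = -23/7 - I/7 (q(I) = -3 + (-2 - I)/7 = -3 + (-2/7 - I/7) = -23/7 - I/7)
a(d) = (1 + d)*(-23/7 + 6*d/7) (a(d) = (d + (-23/7 - d/7))*(d + 1) = (-23/7 + 6*d/7)*(1 + d) = (1 + d)*(-23/7 + 6*d/7))
√(347 + a(2)) = √(347 + (-23/7 - 17/7*2 + (6/7)*2²)) = √(347 + (-23/7 - 34/7 + (6/7)*4)) = √(347 + (-23/7 - 34/7 + 24/7)) = √(347 - 33/7) = √(2396/7) = 2*√4193/7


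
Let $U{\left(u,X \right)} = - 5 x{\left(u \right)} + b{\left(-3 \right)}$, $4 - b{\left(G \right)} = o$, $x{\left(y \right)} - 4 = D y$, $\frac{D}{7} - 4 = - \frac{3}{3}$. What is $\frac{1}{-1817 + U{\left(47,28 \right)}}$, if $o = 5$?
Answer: $- \frac{1}{6773} \approx -0.00014765$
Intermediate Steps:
$D = 21$ ($D = 28 + 7 \left(- \frac{3}{3}\right) = 28 + 7 \left(\left(-3\right) \frac{1}{3}\right) = 28 + 7 \left(-1\right) = 28 - 7 = 21$)
$x{\left(y \right)} = 4 + 21 y$
$b{\left(G \right)} = -1$ ($b{\left(G \right)} = 4 - 5 = -1$)
$U{\left(u,X \right)} = -21 - 105 u$ ($U{\left(u,X \right)} = - 5 \left(4 + 21 u\right) - 1 = \left(-20 - 105 u\right) - 1 = -21 - 105 u$)
$\frac{1}{-1817 + U{\left(47,28 \right)}} = \frac{1}{-1817 - 4956} = \frac{1}{-6773} = - \frac{1}{6773}$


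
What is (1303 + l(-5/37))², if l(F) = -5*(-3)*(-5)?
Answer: 1507984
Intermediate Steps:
l(F) = -75 (l(F) = 15*(-5) = -75)
(1303 + l(-5/37))² = (1303 - 75)² = 1228² = 1507984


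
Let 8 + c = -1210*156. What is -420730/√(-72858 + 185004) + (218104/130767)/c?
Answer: -27263/3085578132 - 210365*√112146/56073 ≈ -1256.4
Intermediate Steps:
c = -188768 (c = -8 - 1210*156 = -8 - 188760 = -188768)
-420730/√(-72858 + 185004) + (218104/130767)/c = -420730/√(-72858 + 185004) + (218104/130767)/(-188768) = -420730*√112146/112146 + (218104*(1/130767))*(-1/188768) = -210365*√112146/56073 + (218104/130767)*(-1/188768) = -210365*√112146/56073 - 27263/3085578132 = -27263/3085578132 - 210365*√112146/56073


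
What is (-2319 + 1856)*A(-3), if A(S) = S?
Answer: 1389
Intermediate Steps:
(-2319 + 1856)*A(-3) = (-2319 + 1856)*(-3) = -463*(-3) = 1389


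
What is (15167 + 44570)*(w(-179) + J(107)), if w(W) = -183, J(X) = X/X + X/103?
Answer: -1113437943/103 ≈ -1.0810e+7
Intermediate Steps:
J(X) = 1 + X/103 (J(X) = 1 + X*(1/103) = 1 + X/103)
(15167 + 44570)*(w(-179) + J(107)) = (15167 + 44570)*(-183 + (1 + (1/103)*107)) = 59737*(-183 + (1 + 107/103)) = 59737*(-183 + 210/103) = 59737*(-18639/103) = -1113437943/103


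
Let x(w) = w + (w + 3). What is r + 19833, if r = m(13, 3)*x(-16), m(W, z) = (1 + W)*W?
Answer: 14555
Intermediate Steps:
m(W, z) = W*(1 + W)
x(w) = 3 + 2*w (x(w) = w + (3 + w) = 3 + 2*w)
r = -5278 (r = (13*(1 + 13))*(3 + 2*(-16)) = (13*14)*(3 - 32) = 182*(-29) = -5278)
r + 19833 = -5278 + 19833 = 14555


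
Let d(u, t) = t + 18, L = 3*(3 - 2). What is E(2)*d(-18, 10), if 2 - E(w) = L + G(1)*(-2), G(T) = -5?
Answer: -308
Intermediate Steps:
L = 3 (L = 3*1 = 3)
d(u, t) = 18 + t
E(w) = -11 (E(w) = 2 - (3 - 5*(-2)) = 2 - (3 + 10) = 2 - 1*13 = 2 - 13 = -11)
E(2)*d(-18, 10) = -11*(18 + 10) = -11*28 = -308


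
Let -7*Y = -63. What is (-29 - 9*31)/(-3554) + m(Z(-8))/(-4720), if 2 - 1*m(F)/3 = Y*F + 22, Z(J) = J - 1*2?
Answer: 35371/838744 ≈ 0.042171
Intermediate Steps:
Y = 9 (Y = -1/7*(-63) = 9)
Z(J) = -2 + J (Z(J) = J - 2 = -2 + J)
m(F) = -60 - 27*F (m(F) = 6 - 3*(9*F + 22) = 6 - 3*(22 + 9*F) = 6 + (-66 - 27*F) = -60 - 27*F)
(-29 - 9*31)/(-3554) + m(Z(-8))/(-4720) = (-29 - 9*31)/(-3554) + (-60 - 27*(-2 - 8))/(-4720) = (-29 - 279)*(-1/3554) + (-60 - 27*(-10))*(-1/4720) = -308*(-1/3554) + (-60 + 270)*(-1/4720) = 154/1777 + 210*(-1/4720) = 154/1777 - 21/472 = 35371/838744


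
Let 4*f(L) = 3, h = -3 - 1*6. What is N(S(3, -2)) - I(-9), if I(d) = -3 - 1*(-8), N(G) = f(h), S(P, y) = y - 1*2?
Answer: -17/4 ≈ -4.2500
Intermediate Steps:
S(P, y) = -2 + y (S(P, y) = y - 2 = -2 + y)
h = -9 (h = -3 - 6 = -9)
f(L) = ¾ (f(L) = (¼)*3 = ¾)
N(G) = ¾
I(d) = 5 (I(d) = -3 + 8 = 5)
N(S(3, -2)) - I(-9) = ¾ - 1*5 = ¾ - 5 = -17/4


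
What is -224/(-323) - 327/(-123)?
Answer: 44391/13243 ≈ 3.3520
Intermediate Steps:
-224/(-323) - 327/(-123) = -224*(-1/323) - 327*(-1/123) = 224/323 + 109/41 = 44391/13243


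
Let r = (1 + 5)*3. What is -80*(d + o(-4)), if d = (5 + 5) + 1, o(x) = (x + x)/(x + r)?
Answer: -5840/7 ≈ -834.29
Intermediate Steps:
r = 18 (r = 6*3 = 18)
o(x) = 2*x/(18 + x) (o(x) = (x + x)/(x + 18) = (2*x)/(18 + x) = 2*x/(18 + x))
d = 11 (d = 10 + 1 = 11)
-80*(d + o(-4)) = -80*(11 + 2*(-4)/(18 - 4)) = -80*(11 + 2*(-4)/14) = -80*(11 + 2*(-4)*(1/14)) = -80*(11 - 4/7) = -80*73/7 = -10*584/7 = -5840/7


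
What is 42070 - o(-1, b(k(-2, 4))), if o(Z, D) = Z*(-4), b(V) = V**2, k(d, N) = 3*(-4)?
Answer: 42066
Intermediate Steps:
k(d, N) = -12
o(Z, D) = -4*Z
42070 - o(-1, b(k(-2, 4))) = 42070 - (-4)*(-1) = 42070 - 1*4 = 42070 - 4 = 42066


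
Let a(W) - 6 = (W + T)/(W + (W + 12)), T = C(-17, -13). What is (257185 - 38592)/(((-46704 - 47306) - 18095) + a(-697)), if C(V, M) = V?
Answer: -151047763/77460052 ≈ -1.9500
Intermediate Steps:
T = -17
a(W) = 6 + (-17 + W)/(12 + 2*W) (a(W) = 6 + (W - 17)/(W + (W + 12)) = 6 + (-17 + W)/(W + (12 + W)) = 6 + (-17 + W)/(12 + 2*W))
(257185 - 38592)/(((-46704 - 47306) - 18095) + a(-697)) = (257185 - 38592)/(((-46704 - 47306) - 18095) + (55 + 13*(-697))/(2*(6 - 697))) = 218593/((-94010 - 18095) + (½)*(55 - 9061)/(-691)) = 218593/(-112105 + (½)*(-1/691)*(-9006)) = 218593/(-112105 + 4503/691) = 218593/(-77460052/691) = 218593*(-691/77460052) = -151047763/77460052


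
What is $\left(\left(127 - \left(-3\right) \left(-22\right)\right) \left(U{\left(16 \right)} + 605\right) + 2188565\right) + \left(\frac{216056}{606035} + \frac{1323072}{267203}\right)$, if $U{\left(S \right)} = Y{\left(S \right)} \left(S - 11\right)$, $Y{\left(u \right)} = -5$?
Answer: $\frac{360133992281915113}{161934370105} \approx 2.224 \cdot 10^{6}$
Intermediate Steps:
$U{\left(S \right)} = 55 - 5 S$ ($U{\left(S \right)} = - 5 \left(S - 11\right) = - 5 \left(-11 + S\right) = 55 - 5 S$)
$\left(\left(127 - \left(-3\right) \left(-22\right)\right) \left(U{\left(16 \right)} + 605\right) + 2188565\right) + \left(\frac{216056}{606035} + \frac{1323072}{267203}\right) = \left(\left(127 - \left(-3\right) \left(-22\right)\right) \left(\left(55 - 80\right) + 605\right) + 2188565\right) + \left(\frac{216056}{606035} + \frac{1323072}{267203}\right) = \left(\left(127 - 66\right) \left(\left(55 - 80\right) + 605\right) + 2188565\right) + \left(216056 \cdot \frac{1}{606035} + 1323072 \cdot \frac{1}{267203}\right) = \left(\left(127 - 66\right) \left(-25 + 605\right) + 2188565\right) + \left(\frac{216056}{606035} + \frac{1323072}{267203}\right) = \left(61 \cdot 580 + 2188565\right) + \frac{859558750888}{161934370105} = \left(35380 + 2188565\right) + \frac{859558750888}{161934370105} = 2223945 + \frac{859558750888}{161934370105} = \frac{360133992281915113}{161934370105}$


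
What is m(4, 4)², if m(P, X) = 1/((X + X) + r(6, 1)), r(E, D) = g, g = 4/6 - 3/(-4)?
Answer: 144/12769 ≈ 0.011277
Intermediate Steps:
g = 17/12 (g = 4*(⅙) - 3*(-¼) = ⅔ + ¾ = 17/12 ≈ 1.4167)
r(E, D) = 17/12
m(P, X) = 1/(17/12 + 2*X) (m(P, X) = 1/((X + X) + 17/12) = 1/(2*X + 17/12) = 1/(17/12 + 2*X))
m(4, 4)² = (12/(17 + 24*4))² = (12/(17 + 96))² = (12/113)² = 144/12769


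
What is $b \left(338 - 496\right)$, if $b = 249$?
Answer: $-39342$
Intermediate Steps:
$b \left(338 - 496\right) = 249 \left(338 - 496\right) = 249 \left(-158\right) = -39342$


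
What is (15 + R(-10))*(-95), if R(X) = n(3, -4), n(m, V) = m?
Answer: -1710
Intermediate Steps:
R(X) = 3
(15 + R(-10))*(-95) = (15 + 3)*(-95) = 18*(-95) = -1710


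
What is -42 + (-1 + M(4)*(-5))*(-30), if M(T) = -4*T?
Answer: -2412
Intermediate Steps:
-42 + (-1 + M(4)*(-5))*(-30) = -42 + (-1 - 4*4*(-5))*(-30) = -42 + (-1 - 16*(-5))*(-30) = -42 + (-1 + 80)*(-30) = -42 + 79*(-30) = -42 - 2370 = -2412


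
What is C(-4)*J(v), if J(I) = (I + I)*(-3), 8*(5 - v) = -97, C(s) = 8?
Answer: -822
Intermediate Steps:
v = 137/8 (v = 5 - 1/8*(-97) = 5 + 97/8 = 137/8 ≈ 17.125)
J(I) = -6*I (J(I) = (2*I)*(-3) = -6*I)
C(-4)*J(v) = 8*(-6*137/8) = 8*(-411/4) = -822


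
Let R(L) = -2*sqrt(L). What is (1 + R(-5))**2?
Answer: (1 - 2*I*sqrt(5))**2 ≈ -19.0 - 8.9443*I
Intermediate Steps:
(1 + R(-5))**2 = (1 - 2*I*sqrt(5))**2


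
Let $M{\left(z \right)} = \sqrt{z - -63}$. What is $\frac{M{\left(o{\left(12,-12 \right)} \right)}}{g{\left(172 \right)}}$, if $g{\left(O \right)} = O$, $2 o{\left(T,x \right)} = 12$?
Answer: $\frac{\sqrt{69}}{172} \approx 0.048294$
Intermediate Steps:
$o{\left(T,x \right)} = 6$ ($o{\left(T,x \right)} = \frac{1}{2} \cdot 12 = 6$)
$M{\left(z \right)} = \sqrt{63 + z}$ ($M{\left(z \right)} = \sqrt{z + 63} = \sqrt{63 + z}$)
$\frac{M{\left(o{\left(12,-12 \right)} \right)}}{g{\left(172 \right)}} = \frac{\sqrt{63 + 6}}{172} = \sqrt{69} \cdot \frac{1}{172} = \frac{\sqrt{69}}{172}$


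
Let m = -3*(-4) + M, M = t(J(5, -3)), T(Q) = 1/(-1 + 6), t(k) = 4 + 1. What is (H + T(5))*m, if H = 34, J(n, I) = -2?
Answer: 2907/5 ≈ 581.40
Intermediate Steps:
t(k) = 5
T(Q) = 1/5
M = 5
m = 17 (m = -3*(-4) + 5 = 12 + 5 = 17)
(H + T(5))*m = (34 + 1/5)*17 = (171/5)*17 = 2907/5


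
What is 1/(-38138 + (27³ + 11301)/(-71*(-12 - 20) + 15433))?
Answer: -17705/675202306 ≈ -2.6222e-5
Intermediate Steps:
1/(-38138 + (27³ + 11301)/(-71*(-12 - 20) + 15433)) = 1/(-38138 + (19683 + 11301)/(-71*(-32) + 15433)) = 1/(-38138 + 30984/(2272 + 15433)) = 1/(-38138 + 30984/17705) = 1/(-675202306/17705) = -17705/675202306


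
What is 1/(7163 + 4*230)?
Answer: 1/8083 ≈ 0.00012372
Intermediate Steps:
1/(7163 + 4*230) = 1/(7163 + 920) = 1/8083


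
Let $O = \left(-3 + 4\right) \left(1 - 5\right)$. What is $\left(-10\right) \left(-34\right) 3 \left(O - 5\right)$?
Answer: $-9180$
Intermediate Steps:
$O = -4$ ($O = 1 \left(-4\right) = -4$)
$\left(-10\right) \left(-34\right) 3 \left(O - 5\right) = \left(-10\right) \left(-34\right) 3 \left(-4 - 5\right) = 340 \cdot 3 \left(-9\right) = 340 \left(-27\right) = -9180$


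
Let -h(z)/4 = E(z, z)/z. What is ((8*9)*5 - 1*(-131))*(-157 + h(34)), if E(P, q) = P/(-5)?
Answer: -383471/5 ≈ -76694.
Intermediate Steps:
E(P, q) = -P/5 (E(P, q) = P*(-⅕) = -P/5)
h(z) = ⅘ (h(z) = -4*(-z/5)/z = -4*(-⅕) = ⅘)
((8*9)*5 - 1*(-131))*(-157 + h(34)) = ((8*9)*5 - 1*(-131))*(-157 + ⅘) = (72*5 + 131)*(-781/5) = (360 + 131)*(-781/5) = 491*(-781/5) = -383471/5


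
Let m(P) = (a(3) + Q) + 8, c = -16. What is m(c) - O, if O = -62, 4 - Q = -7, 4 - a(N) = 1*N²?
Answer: 76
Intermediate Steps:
a(N) = 4 - N²
Q = 11 (Q = 4 - 1*(-7) = 4 + 7 = 11)
m(P) = 14 (m(P) = ((4 - 1*3²) + 11) + 8 = ((4 - 1*9) + 11) + 8 = ((4 - 9) + 11) + 8 = (-5 + 11) + 8 = 6 + 8 = 14)
m(c) - O = 14 - 1*(-62) = 14 + 62 = 76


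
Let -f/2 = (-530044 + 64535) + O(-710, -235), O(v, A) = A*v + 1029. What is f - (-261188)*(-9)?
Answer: -1755432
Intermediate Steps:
O(v, A) = 1029 + A*v
f = 595260 (f = -2*((-530044 + 64535) + (1029 - 235*(-710))) = -2*(-465509 + (1029 + 166850)) = -2*(-465509 + 167879) = -2*(-297630) = 595260)
f - (-261188)*(-9) = 595260 - (-261188)*(-9) = 595260 - 1*2350692 = 595260 - 2350692 = -1755432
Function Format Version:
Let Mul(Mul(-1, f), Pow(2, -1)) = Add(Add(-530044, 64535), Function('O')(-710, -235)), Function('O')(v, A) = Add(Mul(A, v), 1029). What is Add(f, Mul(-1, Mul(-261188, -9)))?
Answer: -1755432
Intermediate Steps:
Function('O')(v, A) = Add(1029, Mul(A, v))
f = 595260 (f = Mul(-2, Add(Add(-530044, 64535), Add(1029, Mul(-235, -710)))) = Mul(-2, Add(-465509, Add(1029, 166850))) = Mul(-2, Add(-465509, 167879)) = Mul(-2, -297630) = 595260)
Add(f, Mul(-1, Mul(-261188, -9))) = Add(595260, Mul(-1, Mul(-261188, -9))) = Add(595260, Mul(-1, 2350692)) = Add(595260, -2350692) = -1755432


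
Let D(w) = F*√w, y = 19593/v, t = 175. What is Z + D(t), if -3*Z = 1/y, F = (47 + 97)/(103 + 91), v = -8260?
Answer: 1180/8397 + 360*√7/97 ≈ 9.9598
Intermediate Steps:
y = -2799/1180 (y = 19593/(-8260) = 19593*(-1/8260) = -2799/1180 ≈ -2.3720)
F = 72/97 (F = 144/194 = 144*(1/194) = 72/97 ≈ 0.74227)
Z = 1180/8397 (Z = -1/(3*(-2799/1180)) = -⅓*(-1180/2799) = 1180/8397 ≈ 0.14053)
D(w) = 72*√w/97
Z + D(t) = 1180/8397 + 72*√175/97 = 1180/8397 + 72*(5*√7)/97 = 1180/8397 + 360*√7/97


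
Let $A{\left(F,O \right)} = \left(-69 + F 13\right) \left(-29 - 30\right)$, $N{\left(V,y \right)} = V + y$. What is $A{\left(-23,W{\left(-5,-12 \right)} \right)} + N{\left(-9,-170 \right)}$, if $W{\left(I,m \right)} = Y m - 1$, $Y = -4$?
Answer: $21533$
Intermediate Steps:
$W{\left(I,m \right)} = -1 - 4 m$ ($W{\left(I,m \right)} = - 4 m - 1 = -1 - 4 m$)
$A{\left(F,O \right)} = 4071 - 767 F$ ($A{\left(F,O \right)} = \left(-69 + 13 F\right) \left(-59\right) = 4071 - 767 F$)
$A{\left(-23,W{\left(-5,-12 \right)} \right)} + N{\left(-9,-170 \right)} = \left(4071 - -17641\right) - 179 = \left(4071 + 17641\right) - 179 = 21712 - 179 = 21533$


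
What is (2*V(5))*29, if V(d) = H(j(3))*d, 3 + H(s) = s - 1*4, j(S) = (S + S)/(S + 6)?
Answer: -5510/3 ≈ -1836.7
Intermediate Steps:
j(S) = 2*S/(6 + S) (j(S) = (2*S)/(6 + S) = 2*S/(6 + S))
H(s) = -7 + s (H(s) = -3 + (s - 1*4) = -3 + (s - 4) = -3 + (-4 + s) = -7 + s)
V(d) = -19*d/3 (V(d) = (-7 + 2*3/(6 + 3))*d = (-7 + 2*3/9)*d = (-7 + 2*3*(⅑))*d = (-7 + ⅔)*d = -19*d/3)
(2*V(5))*29 = (2*(-19/3*5))*29 = (2*(-95/3))*29 = -190/3*29 = -5510/3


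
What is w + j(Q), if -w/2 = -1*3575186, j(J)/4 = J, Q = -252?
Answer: 7149364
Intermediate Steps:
j(J) = 4*J
w = 7150372 (w = -(-2)*3575186 = -2*(-3575186) = 7150372)
w + j(Q) = 7150372 + 4*(-252) = 7150372 - 1008 = 7149364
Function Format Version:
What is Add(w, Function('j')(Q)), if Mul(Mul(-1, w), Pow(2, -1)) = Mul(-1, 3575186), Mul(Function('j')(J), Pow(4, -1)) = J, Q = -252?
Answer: 7149364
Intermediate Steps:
Function('j')(J) = Mul(4, J)
w = 7150372 (w = Mul(-2, Mul(-1, 3575186)) = Mul(-2, -3575186) = 7150372)
Add(w, Function('j')(Q)) = Add(7150372, Mul(4, -252)) = Add(7150372, -1008) = 7149364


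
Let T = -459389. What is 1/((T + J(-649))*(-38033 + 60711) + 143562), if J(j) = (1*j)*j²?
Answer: -1/6209663464602 ≈ -1.6104e-13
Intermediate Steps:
J(j) = j³ (J(j) = j*j² = j³)
1/((T + J(-649))*(-38033 + 60711) + 143562) = 1/((-459389 + (-649)³)*(-38033 + 60711) + 143562) = 1/((-459389 - 273359449)*22678 + 143562) = 1/(-273818838*22678 + 143562) = 1/(-6209663608164 + 143562) = 1/(-6209663464602) = -1/6209663464602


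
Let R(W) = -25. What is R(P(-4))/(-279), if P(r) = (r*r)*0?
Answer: 25/279 ≈ 0.089606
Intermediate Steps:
P(r) = 0 (P(r) = r²*0 = 0)
R(P(-4))/(-279) = -25/(-279) = -25*(-1/279) = 25/279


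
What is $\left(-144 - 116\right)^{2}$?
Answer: $67600$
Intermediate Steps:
$\left(-144 - 116\right)^{2} = \left(-260\right)^{2} = 67600$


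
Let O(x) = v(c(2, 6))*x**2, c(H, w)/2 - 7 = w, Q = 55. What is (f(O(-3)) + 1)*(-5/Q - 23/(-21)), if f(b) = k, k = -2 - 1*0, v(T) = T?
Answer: -232/231 ≈ -1.0043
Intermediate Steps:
c(H, w) = 14 + 2*w
O(x) = 26*x**2 (O(x) = (14 + 2*6)*x**2 = (14 + 12)*x**2 = 26*x**2)
k = -2 (k = -2 + 0 = -2)
f(b) = -2
(f(O(-3)) + 1)*(-5/Q - 23/(-21)) = (-2 + 1)*(-5/55 - 23/(-21)) = -(-5*1/55 - 23*(-1/21)) = -(-1/11 + 23/21) = -1*232/231 = -232/231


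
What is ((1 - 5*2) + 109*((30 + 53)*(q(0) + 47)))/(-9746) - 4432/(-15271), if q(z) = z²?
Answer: -3225017464/74415583 ≈ -43.338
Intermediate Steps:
((1 - 5*2) + 109*((30 + 53)*(q(0) + 47)))/(-9746) - 4432/(-15271) = ((1 - 5*2) + 109*((30 + 53)*(0² + 47)))/(-9746) - 4432/(-15271) = ((1 - 10) + 109*(83*(0 + 47)))*(-1/9746) - 4432*(-1/15271) = (-9 + 109*(83*47))*(-1/9746) + 4432/15271 = (-9 + 109*3901)*(-1/9746) + 4432/15271 = (-9 + 425209)*(-1/9746) + 4432/15271 = 425200*(-1/9746) + 4432/15271 = -212600/4873 + 4432/15271 = -3225017464/74415583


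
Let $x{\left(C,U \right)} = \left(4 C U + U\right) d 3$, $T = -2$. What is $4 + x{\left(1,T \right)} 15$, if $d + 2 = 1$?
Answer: $454$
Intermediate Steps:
$d = -1$ ($d = -2 + 1 = -1$)
$x{\left(C,U \right)} = - 3 U - 12 C U$ ($x{\left(C,U \right)} = \left(4 C U + U\right) \left(-1\right) 3 = \left(U + 4 C U\right) \left(-1\right) 3 = \left(- U - 4 C U\right) 3 = - 3 U - 12 C U$)
$4 + x{\left(1,T \right)} 15 = 4 + \left(-3\right) \left(-2\right) \left(1 + 4 \cdot 1\right) 15 = 4 + \left(-3\right) \left(-2\right) \left(1 + 4\right) 15 = 4 + \left(-3\right) \left(-2\right) 5 \cdot 15 = 4 + 30 \cdot 15 = 4 + 450 = 454$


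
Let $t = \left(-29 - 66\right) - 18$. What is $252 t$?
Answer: $-28476$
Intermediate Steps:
$t = -113$ ($t = \left(-29 - 66\right) - 18 = -95 - 18 = -113$)
$252 t = 252 \left(-113\right) = -28476$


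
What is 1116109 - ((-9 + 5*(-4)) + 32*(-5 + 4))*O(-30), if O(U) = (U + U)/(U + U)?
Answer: 1116170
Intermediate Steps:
O(U) = 1 (O(U) = (2*U)/((2*U)) = (2*U)*(1/(2*U)) = 1)
1116109 - ((-9 + 5*(-4)) + 32*(-5 + 4))*O(-30) = 1116109 - ((-9 + 5*(-4)) + 32*(-5 + 4)) = 1116109 - ((-9 - 20) + 32*(-1)) = 1116109 - (-29 - 32) = 1116109 - (-61) = 1116109 - 1*(-61) = 1116109 + 61 = 1116170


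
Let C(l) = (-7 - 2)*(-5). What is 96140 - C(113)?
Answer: 96095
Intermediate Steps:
C(l) = 45 (C(l) = -9*(-5) = 45)
96140 - C(113) = 96140 - 1*45 = 96140 - 45 = 96095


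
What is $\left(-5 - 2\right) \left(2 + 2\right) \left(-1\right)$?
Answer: $28$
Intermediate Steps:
$\left(-5 - 2\right) \left(2 + 2\right) \left(-1\right) = \left(-7\right) 4 \left(-1\right) = \left(-28\right) \left(-1\right) = 28$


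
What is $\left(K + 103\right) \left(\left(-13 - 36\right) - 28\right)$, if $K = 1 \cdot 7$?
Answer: $-8470$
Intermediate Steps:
$K = 7$
$\left(K + 103\right) \left(\left(-13 - 36\right) - 28\right) = \left(7 + 103\right) \left(\left(-13 - 36\right) - 28\right) = 110 \left(-49 - 28\right) = 110 \left(-77\right) = -8470$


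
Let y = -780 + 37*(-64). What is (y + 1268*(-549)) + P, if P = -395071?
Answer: -1094351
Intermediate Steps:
y = -3148 (y = -780 - 2368 = -3148)
(y + 1268*(-549)) + P = (-3148 + 1268*(-549)) - 395071 = (-3148 - 696132) - 395071 = -699280 - 395071 = -1094351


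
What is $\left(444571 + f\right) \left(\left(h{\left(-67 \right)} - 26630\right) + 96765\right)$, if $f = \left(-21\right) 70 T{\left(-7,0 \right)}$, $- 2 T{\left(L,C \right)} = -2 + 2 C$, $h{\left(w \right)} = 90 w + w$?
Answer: $28375301838$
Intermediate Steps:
$h{\left(w \right)} = 91 w$
$T{\left(L,C \right)} = 1 - C$ ($T{\left(L,C \right)} = - \frac{-2 + 2 C}{2} = 1 - C$)
$f = -1470$ ($f = \left(-21\right) 70 \left(1 - 0\right) = - 1470 \left(1 + 0\right) = \left(-1470\right) 1 = -1470$)
$\left(444571 + f\right) \left(\left(h{\left(-67 \right)} - 26630\right) + 96765\right) = \left(444571 - 1470\right) \left(\left(91 \left(-67\right) - 26630\right) + 96765\right) = 443101 \left(\left(-6097 - 26630\right) + 96765\right) = 443101 \left(-32727 + 96765\right) = 443101 \cdot 64038 = 28375301838$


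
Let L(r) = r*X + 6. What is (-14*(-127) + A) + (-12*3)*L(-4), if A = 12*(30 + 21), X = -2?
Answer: 1886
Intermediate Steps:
L(r) = 6 - 2*r (L(r) = r*(-2) + 6 = -2*r + 6 = 6 - 2*r)
A = 612 (A = 12*51 = 612)
(-14*(-127) + A) + (-12*3)*L(-4) = (-14*(-127) + 612) + (-12*3)*(6 - 2*(-4)) = (1778 + 612) - 36*(6 + 8) = 2390 - 36*14 = 2390 - 504 = 1886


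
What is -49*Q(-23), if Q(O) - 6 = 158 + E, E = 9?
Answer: -8477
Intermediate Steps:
Q(O) = 173 (Q(O) = 6 + (158 + 9) = 6 + 167 = 173)
-49*Q(-23) = -49*173 = -8477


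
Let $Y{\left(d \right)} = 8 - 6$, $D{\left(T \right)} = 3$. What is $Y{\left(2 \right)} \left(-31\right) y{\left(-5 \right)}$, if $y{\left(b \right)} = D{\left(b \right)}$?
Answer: $-186$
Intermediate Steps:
$y{\left(b \right)} = 3$
$Y{\left(d \right)} = 2$ ($Y{\left(d \right)} = 8 - 6 = 2$)
$Y{\left(2 \right)} \left(-31\right) y{\left(-5 \right)} = 2 \left(-31\right) 3 = \left(-62\right) 3 = -186$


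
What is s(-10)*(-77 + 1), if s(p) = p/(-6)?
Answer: -380/3 ≈ -126.67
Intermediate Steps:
s(p) = -p/6 (s(p) = p*(-1/6) = -p/6)
s(-10)*(-77 + 1) = (-1/6*(-10))*(-77 + 1) = (5/3)*(-76) = -380/3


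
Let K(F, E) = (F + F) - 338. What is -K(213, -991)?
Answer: -88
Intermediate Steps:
K(F, E) = -338 + 2*F (K(F, E) = 2*F - 338 = -338 + 2*F)
-K(213, -991) = -(-338 + 2*213) = -(-338 + 426) = -1*88 = -88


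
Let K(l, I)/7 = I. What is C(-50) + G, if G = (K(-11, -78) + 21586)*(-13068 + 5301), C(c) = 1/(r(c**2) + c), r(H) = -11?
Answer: -9968478481/61 ≈ -1.6342e+8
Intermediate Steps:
K(l, I) = 7*I
C(c) = 1/(-11 + c)
G = -163417680 (G = (7*(-78) + 21586)*(-13068 + 5301) = (-546 + 21586)*(-7767) = 21040*(-7767) = -163417680)
C(-50) + G = 1/(-11 - 50) - 163417680 = 1/(-61) - 163417680 = -1/61 - 163417680 = -9968478481/61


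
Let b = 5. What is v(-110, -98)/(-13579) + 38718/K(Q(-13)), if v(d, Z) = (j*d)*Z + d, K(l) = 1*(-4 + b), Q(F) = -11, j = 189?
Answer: 523714412/13579 ≈ 38568.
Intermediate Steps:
K(l) = 1 (K(l) = 1*(-4 + 5) = 1*1 = 1)
v(d, Z) = d + 189*Z*d (v(d, Z) = (189*d)*Z + d = 189*Z*d + d = d + 189*Z*d)
v(-110, -98)/(-13579) + 38718/K(Q(-13)) = -110*(1 + 189*(-98))/(-13579) + 38718/1 = -110*(1 - 18522)*(-1/13579) + 38718*1 = -110*(-18521)*(-1/13579) + 38718 = 2037310*(-1/13579) + 38718 = -2037310/13579 + 38718 = 523714412/13579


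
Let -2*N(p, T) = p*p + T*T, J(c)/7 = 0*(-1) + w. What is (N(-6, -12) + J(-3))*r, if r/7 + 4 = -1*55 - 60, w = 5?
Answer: 45815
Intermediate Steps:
J(c) = 35 (J(c) = 7*(0*(-1) + 5) = 7*(0 + 5) = 7*5 = 35)
r = -833 (r = -28 + 7*(-1*55 - 60) = -28 + 7*(-55 - 60) = -28 + 7*(-115) = -28 - 805 = -833)
N(p, T) = -T**2/2 - p**2/2 (N(p, T) = -(p*p + T*T)/2 = -(p**2 + T**2)/2 = -(T**2 + p**2)/2 = -T**2/2 - p**2/2)
(N(-6, -12) + J(-3))*r = ((-1/2*(-12)**2 - 1/2*(-6)**2) + 35)*(-833) = ((-1/2*144 - 1/2*36) + 35)*(-833) = ((-72 - 18) + 35)*(-833) = (-90 + 35)*(-833) = -55*(-833) = 45815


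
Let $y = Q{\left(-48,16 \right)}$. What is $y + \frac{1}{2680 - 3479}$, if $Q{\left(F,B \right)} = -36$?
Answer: $- \frac{28765}{799} \approx -36.001$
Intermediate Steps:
$y = -36$
$y + \frac{1}{2680 - 3479} = -36 + \frac{1}{2680 - 3479} = -36 + \frac{1}{-799} = -36 - \frac{1}{799} = - \frac{28765}{799}$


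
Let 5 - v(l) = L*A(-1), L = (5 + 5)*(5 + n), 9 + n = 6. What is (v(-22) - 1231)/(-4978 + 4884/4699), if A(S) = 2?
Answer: 80391/316037 ≈ 0.25437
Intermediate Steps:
n = -3 (n = -9 + 6 = -3)
L = 20 (L = (5 + 5)*(5 - 3) = 10*2 = 20)
v(l) = -35 (v(l) = 5 - 20*2 = 5 - 1*40 = 5 - 40 = -35)
(v(-22) - 1231)/(-4978 + 4884/4699) = (-35 - 1231)/(-4978 + 4884/4699) = -1266/(-4978 + 4884*(1/4699)) = -1266/(-4978 + 132/127) = -1266/(-632074/127) = -1266*(-127/632074) = 80391/316037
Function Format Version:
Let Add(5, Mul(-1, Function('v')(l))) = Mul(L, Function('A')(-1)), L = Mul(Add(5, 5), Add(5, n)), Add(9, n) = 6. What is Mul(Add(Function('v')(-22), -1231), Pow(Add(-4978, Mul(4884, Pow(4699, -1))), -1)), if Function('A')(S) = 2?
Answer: Rational(80391, 316037) ≈ 0.25437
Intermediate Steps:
n = -3 (n = Add(-9, 6) = -3)
L = 20 (L = Mul(Add(5, 5), Add(5, -3)) = Mul(10, 2) = 20)
Function('v')(l) = -35 (Function('v')(l) = Add(5, Mul(-1, Mul(20, 2))) = Add(5, Mul(-1, 40)) = Add(5, -40) = -35)
Mul(Add(Function('v')(-22), -1231), Pow(Add(-4978, Mul(4884, Pow(4699, -1))), -1)) = Mul(Add(-35, -1231), Pow(Add(-4978, Mul(4884, Pow(4699, -1))), -1)) = Mul(-1266, Pow(Add(-4978, Mul(4884, Rational(1, 4699))), -1)) = Mul(-1266, Pow(Add(-4978, Rational(132, 127)), -1)) = Mul(-1266, Pow(Rational(-632074, 127), -1)) = Mul(-1266, Rational(-127, 632074)) = Rational(80391, 316037)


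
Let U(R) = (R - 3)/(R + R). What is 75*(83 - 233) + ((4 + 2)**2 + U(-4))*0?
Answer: -11250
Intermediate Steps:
U(R) = (-3 + R)/(2*R) (U(R) = (-3 + R)/((2*R)) = (-3 + R)*(1/(2*R)) = (-3 + R)/(2*R))
75*(83 - 233) + ((4 + 2)**2 + U(-4))*0 = 75*(83 - 233) + ((4 + 2)**2 + (1/2)*(-3 - 4)/(-4))*0 = 75*(-150) + (6**2 + (1/2)*(-1/4)*(-7))*0 = -11250 + (36 + 7/8)*0 = -11250 + (295/8)*0 = -11250 + 0 = -11250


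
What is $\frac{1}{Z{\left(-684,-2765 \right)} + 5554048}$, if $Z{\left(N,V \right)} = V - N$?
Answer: $\frac{1}{5551967} \approx 1.8012 \cdot 10^{-7}$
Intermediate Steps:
$\frac{1}{Z{\left(-684,-2765 \right)} + 5554048} = \frac{1}{\left(-2765 - -684\right) + 5554048} = \frac{1}{\left(-2765 + 684\right) + 5554048} = \frac{1}{-2081 + 5554048} = \frac{1}{5551967}$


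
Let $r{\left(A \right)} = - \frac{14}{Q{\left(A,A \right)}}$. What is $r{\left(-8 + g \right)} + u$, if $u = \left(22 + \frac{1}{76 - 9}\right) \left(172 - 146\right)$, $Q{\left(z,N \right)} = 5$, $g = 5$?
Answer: $\frac{190812}{335} \approx 569.59$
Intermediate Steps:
$r{\left(A \right)} = - \frac{14}{5}$
$u = \frac{38350}{67}$ ($u = \left(22 + \frac{1}{67}\right) 26 = \frac{1475}{67} \cdot 26 = \frac{38350}{67} \approx 572.39$)
$r{\left(-8 + g \right)} + u = - \frac{14}{5} + \frac{38350}{67} = \frac{190812}{335}$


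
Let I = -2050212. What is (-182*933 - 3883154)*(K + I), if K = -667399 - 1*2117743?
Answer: 19597496347840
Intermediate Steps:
K = -2785142 (K = -667399 - 2117743 = -2785142)
(-182*933 - 3883154)*(K + I) = (-182*933 - 3883154)*(-2785142 - 2050212) = (-169806 - 3883154)*(-4835354) = -4052960*(-4835354) = 19597496347840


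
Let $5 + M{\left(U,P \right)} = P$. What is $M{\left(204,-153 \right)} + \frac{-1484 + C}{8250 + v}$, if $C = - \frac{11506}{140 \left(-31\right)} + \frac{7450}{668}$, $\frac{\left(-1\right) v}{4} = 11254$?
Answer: $- \frac{526150218134}{3330907685} \approx -157.96$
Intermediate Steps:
$M{\left(U,P \right)} = -5 + P$
$v = -45016$ ($v = \left(-4\right) 11254 = -45016$)
$C = \frac{2501188}{181195}$ ($C = - \frac{11506}{-4340} + 7450 \cdot \frac{1}{668} = \left(-11506\right) \left(- \frac{1}{4340}\right) + \frac{3725}{334} = \frac{5753}{2170} + \frac{3725}{334} = \frac{2501188}{181195} \approx 13.804$)
$M{\left(204,-153 \right)} + \frac{-1484 + C}{8250 + v} = \left(-5 - 153\right) + \frac{-1484 + \frac{2501188}{181195}}{8250 - 45016} = -158 - \frac{266392192}{181195 \left(-36766\right)} = -158 - - \frac{133196096}{3330907685} = -158 + \frac{133196096}{3330907685} = - \frac{526150218134}{3330907685}$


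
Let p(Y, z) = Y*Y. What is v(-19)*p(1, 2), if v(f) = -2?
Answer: -2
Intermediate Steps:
p(Y, z) = Y²
v(-19)*p(1, 2) = -2*1² = -2*1 = -2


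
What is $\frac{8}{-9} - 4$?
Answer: $- \frac{44}{9} \approx -4.8889$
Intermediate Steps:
$\frac{8}{-9} - 4 = 8 \left(- \frac{1}{9}\right) - 4 = - \frac{8}{9} - 4 = - \frac{44}{9}$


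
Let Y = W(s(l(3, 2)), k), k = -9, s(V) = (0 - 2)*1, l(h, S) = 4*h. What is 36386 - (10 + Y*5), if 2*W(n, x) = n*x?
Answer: 36331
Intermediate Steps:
s(V) = -2 (s(V) = -2*1 = -2)
W(n, x) = n*x/2 (W(n, x) = (n*x)/2 = n*x/2)
Y = 9 (Y = (1/2)*(-2)*(-9) = 9)
36386 - (10 + Y*5) = 36386 - (10 + 9*5) = 36386 - (10 + 45) = 36386 - 1*55 = 36386 - 55 = 36331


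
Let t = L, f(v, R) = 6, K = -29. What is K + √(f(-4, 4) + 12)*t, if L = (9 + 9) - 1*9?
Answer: -29 + 27*√2 ≈ 9.1838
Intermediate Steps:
L = 9 (L = 18 - 9 = 9)
t = 9
K + √(f(-4, 4) + 12)*t = -29 + √(6 + 12)*9 = -29 + √18*9 = -29 + (3*√2)*9 = -29 + 27*√2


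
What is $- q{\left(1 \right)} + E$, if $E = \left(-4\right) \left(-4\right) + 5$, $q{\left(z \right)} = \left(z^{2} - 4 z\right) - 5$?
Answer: $29$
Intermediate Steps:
$q{\left(z \right)} = -5 + z^{2} - 4 z$ ($q{\left(z \right)} = \left(z^{2} - 4 z\right) - 5 = -5 + z^{2} - 4 z$)
$E = 21$ ($E = 16 + 5 = 21$)
$- q{\left(1 \right)} + E = - (-5 + 1^{2} - 4) + 21 = - (-5 + 1 - 4) + 21 = \left(-1\right) \left(-8\right) + 21 = 8 + 21 = 29$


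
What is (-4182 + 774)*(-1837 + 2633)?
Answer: -2712768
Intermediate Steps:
(-4182 + 774)*(-1837 + 2633) = -3408*796 = -2712768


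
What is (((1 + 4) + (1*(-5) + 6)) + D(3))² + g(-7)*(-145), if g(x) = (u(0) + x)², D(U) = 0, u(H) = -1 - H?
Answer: -9244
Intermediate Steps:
g(x) = (-1 + x)² (g(x) = ((-1 - 1*0) + x)² = ((-1 + 0) + x)² = (-1 + x)²)
(((1 + 4) + (1*(-5) + 6)) + D(3))² + g(-7)*(-145) = (((1 + 4) + (1*(-5) + 6)) + 0)² + (-1 - 7)²*(-145) = ((5 + (-5 + 6)) + 0)² + (-8)²*(-145) = ((5 + 1) + 0)² + 64*(-145) = (6 + 0)² - 9280 = 6² - 9280 = 36 - 9280 = -9244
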